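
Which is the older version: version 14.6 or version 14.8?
version 14.6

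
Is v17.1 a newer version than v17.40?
No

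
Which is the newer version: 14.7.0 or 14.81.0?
14.81.0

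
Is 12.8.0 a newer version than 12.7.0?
Yes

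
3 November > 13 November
False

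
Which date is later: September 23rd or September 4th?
September 23rd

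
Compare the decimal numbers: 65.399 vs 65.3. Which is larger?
65.399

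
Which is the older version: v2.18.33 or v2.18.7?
v2.18.7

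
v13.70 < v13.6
False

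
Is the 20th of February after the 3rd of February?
Yes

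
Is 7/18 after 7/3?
Yes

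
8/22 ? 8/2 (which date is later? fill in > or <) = >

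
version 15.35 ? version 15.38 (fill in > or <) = <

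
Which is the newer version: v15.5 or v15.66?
v15.66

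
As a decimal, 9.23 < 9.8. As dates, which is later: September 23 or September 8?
September 23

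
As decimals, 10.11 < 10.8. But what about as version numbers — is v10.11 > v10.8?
True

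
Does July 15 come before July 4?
No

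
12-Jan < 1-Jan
False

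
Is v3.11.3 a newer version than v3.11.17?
No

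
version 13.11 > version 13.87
False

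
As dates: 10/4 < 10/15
True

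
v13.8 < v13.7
False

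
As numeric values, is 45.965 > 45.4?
True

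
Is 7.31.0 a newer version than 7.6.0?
Yes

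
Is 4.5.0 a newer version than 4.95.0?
No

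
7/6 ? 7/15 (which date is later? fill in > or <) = <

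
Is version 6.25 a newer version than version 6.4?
Yes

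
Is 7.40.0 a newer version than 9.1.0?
No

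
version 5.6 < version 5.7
True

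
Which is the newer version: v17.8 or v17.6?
v17.8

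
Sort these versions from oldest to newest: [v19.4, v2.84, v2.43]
[v2.43, v2.84, v19.4]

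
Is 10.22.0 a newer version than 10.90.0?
No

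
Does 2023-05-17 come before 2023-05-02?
No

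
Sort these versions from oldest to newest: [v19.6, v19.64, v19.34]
[v19.6, v19.34, v19.64]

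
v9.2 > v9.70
False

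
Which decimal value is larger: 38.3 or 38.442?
38.442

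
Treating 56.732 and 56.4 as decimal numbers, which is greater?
56.732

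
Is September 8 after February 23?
Yes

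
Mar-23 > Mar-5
True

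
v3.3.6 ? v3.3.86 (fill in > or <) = <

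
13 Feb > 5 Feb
True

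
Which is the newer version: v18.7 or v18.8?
v18.8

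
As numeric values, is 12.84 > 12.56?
True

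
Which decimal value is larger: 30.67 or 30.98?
30.98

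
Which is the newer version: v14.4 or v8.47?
v14.4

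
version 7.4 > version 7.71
False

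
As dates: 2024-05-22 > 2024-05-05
True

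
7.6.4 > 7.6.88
False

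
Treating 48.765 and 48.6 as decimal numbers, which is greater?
48.765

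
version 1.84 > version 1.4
True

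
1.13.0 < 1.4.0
False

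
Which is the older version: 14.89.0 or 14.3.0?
14.3.0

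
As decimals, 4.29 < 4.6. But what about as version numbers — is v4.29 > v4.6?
True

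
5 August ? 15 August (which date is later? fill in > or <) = <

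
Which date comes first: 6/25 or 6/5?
6/5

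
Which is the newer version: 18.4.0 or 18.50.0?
18.50.0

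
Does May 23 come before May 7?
No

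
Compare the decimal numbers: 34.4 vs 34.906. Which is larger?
34.906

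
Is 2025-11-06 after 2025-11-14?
No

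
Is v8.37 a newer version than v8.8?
Yes. Version numbers are compared segment by segment as integers, not as decimals: minor version 37 > 8, so v8.37 > v8.8 (even though the decimal 8.37 < 8.8).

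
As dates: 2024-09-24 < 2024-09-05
False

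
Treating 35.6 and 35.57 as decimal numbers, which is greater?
35.6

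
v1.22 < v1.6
False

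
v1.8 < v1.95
True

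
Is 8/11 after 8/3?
Yes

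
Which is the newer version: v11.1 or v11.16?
v11.16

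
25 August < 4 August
False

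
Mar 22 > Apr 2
False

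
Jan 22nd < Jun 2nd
True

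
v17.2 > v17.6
False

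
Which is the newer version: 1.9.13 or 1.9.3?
1.9.13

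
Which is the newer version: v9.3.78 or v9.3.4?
v9.3.78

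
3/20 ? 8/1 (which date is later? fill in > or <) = <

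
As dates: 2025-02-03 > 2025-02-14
False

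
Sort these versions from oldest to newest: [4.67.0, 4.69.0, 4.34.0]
[4.34.0, 4.67.0, 4.69.0]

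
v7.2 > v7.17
False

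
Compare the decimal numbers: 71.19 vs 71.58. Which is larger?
71.58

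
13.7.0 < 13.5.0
False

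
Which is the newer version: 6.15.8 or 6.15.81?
6.15.81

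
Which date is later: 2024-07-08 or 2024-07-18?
2024-07-18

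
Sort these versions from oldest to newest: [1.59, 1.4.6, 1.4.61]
[1.4.6, 1.4.61, 1.59]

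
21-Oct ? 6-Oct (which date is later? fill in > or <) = >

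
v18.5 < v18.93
True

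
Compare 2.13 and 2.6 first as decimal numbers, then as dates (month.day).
As decimals: 2.13 < 2.6. As dates: 2/13 is later than 2/6 (day 13 > day 6).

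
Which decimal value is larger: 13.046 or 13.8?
13.8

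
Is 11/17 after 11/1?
Yes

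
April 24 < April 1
False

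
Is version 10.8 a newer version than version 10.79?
No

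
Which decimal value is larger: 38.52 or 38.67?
38.67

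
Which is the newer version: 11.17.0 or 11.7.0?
11.17.0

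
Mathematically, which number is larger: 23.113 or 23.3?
23.3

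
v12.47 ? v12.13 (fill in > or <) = >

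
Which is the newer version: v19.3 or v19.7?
v19.7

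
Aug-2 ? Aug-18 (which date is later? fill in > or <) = <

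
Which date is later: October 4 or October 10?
October 10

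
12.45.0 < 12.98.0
True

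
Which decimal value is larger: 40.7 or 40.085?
40.7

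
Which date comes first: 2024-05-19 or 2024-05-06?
2024-05-06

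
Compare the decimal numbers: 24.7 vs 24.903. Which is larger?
24.903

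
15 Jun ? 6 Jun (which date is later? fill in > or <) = >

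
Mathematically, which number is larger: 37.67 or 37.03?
37.67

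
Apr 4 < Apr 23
True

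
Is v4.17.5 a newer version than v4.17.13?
No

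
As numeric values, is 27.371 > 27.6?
False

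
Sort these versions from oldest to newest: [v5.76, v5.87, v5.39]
[v5.39, v5.76, v5.87]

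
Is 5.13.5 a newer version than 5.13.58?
No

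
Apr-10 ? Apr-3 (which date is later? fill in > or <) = >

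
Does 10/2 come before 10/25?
Yes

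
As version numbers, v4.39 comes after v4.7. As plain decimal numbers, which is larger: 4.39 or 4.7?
4.7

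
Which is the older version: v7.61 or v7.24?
v7.24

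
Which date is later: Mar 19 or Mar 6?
Mar 19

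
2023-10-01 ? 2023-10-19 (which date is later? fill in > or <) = <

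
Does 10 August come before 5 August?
No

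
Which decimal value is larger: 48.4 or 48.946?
48.946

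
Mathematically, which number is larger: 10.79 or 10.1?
10.79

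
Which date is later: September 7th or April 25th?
September 7th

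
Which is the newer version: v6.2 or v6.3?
v6.3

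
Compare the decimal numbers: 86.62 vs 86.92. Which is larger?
86.92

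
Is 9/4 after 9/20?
No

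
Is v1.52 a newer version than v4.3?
No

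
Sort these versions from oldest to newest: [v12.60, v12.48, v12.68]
[v12.48, v12.60, v12.68]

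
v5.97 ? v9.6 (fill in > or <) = <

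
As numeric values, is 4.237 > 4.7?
False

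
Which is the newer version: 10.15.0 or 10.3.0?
10.15.0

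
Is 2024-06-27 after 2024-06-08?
Yes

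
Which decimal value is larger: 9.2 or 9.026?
9.2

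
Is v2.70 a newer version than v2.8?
Yes. Version numbers are compared segment by segment as integers, not as decimals: minor version 70 > 8, so v2.70 > v2.8 (even though the decimal 2.70 < 2.8).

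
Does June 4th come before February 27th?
No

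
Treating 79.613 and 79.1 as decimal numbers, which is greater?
79.613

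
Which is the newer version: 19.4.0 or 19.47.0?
19.47.0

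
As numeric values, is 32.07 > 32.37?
False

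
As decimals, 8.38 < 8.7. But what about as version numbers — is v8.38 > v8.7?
True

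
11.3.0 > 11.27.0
False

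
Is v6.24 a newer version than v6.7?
Yes. Version numbers are compared segment by segment as integers, not as decimals: minor version 24 > 7, so v6.24 > v6.7 (even though the decimal 6.24 < 6.7).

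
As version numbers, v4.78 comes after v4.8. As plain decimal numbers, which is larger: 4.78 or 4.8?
4.8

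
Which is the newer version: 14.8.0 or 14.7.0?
14.8.0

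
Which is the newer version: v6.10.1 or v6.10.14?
v6.10.14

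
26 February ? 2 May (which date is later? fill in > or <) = <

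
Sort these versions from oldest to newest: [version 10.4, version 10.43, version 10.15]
[version 10.4, version 10.15, version 10.43]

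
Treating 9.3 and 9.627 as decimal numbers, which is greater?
9.627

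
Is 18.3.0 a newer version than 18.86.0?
No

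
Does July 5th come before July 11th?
Yes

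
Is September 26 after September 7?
Yes. Day 26 comes after day 7 in September — this is a date comparison, not a decimal one (the decimal 9.26 would be smaller than 9.7).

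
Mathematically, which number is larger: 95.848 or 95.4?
95.848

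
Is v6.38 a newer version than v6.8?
Yes. Version numbers are compared segment by segment as integers, not as decimals: minor version 38 > 8, so v6.38 > v6.8 (even though the decimal 6.38 < 6.8).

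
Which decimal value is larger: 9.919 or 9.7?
9.919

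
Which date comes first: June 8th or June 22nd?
June 8th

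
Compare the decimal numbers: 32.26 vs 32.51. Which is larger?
32.51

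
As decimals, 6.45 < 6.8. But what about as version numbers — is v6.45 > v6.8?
True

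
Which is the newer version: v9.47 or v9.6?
v9.47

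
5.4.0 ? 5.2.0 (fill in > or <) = >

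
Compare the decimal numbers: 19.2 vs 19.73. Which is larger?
19.73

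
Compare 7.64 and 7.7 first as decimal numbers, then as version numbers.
As decimals: 7.64 < 7.7. As versions: v7.64 > v7.7 (minor version 64 > 7).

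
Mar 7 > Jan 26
True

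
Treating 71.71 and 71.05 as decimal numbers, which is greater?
71.71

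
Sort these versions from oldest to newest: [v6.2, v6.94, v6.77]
[v6.2, v6.77, v6.94]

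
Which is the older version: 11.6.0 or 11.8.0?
11.6.0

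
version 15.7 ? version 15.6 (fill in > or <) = >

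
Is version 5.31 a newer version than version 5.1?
Yes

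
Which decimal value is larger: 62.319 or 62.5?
62.5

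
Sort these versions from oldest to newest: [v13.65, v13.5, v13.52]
[v13.5, v13.52, v13.65]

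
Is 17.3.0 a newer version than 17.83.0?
No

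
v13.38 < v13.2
False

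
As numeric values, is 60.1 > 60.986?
False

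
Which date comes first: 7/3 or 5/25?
5/25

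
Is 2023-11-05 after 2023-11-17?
No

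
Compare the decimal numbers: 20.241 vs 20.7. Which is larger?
20.7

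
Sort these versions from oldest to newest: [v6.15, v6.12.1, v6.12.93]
[v6.12.1, v6.12.93, v6.15]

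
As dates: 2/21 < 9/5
True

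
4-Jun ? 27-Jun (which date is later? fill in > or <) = <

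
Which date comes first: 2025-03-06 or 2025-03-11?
2025-03-06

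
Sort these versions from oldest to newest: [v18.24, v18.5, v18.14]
[v18.5, v18.14, v18.24]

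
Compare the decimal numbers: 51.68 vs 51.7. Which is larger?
51.7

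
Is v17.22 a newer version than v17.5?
Yes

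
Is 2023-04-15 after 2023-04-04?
Yes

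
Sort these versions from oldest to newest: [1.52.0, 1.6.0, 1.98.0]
[1.6.0, 1.52.0, 1.98.0]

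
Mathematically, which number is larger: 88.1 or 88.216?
88.216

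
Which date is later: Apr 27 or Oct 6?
Oct 6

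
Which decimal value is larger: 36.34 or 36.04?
36.34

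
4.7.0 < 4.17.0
True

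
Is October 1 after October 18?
No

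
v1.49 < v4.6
True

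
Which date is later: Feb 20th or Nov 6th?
Nov 6th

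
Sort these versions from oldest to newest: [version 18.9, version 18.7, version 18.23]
[version 18.7, version 18.9, version 18.23]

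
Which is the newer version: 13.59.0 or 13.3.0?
13.59.0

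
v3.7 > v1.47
True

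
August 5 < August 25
True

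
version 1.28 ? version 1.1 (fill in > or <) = >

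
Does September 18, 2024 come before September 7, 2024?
No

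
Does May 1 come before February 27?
No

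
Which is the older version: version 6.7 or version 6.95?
version 6.7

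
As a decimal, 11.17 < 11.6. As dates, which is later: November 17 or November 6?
November 17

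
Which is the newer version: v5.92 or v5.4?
v5.92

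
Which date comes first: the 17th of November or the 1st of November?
the 1st of November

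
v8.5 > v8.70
False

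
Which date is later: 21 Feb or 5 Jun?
5 Jun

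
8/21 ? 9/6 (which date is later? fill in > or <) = <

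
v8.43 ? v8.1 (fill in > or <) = >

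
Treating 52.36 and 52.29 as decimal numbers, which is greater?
52.36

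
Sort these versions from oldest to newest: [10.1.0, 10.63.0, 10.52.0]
[10.1.0, 10.52.0, 10.63.0]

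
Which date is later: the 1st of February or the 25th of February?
the 25th of February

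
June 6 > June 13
False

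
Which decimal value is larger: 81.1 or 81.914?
81.914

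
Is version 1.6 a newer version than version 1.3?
Yes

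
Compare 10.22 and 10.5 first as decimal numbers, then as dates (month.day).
As decimals: 10.22 < 10.5. As dates: 10/22 is later than 10/5 (day 22 > day 5).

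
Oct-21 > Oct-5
True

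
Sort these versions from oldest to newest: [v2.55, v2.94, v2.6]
[v2.6, v2.55, v2.94]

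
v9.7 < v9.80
True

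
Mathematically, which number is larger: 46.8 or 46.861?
46.861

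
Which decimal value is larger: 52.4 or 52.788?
52.788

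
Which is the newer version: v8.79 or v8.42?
v8.79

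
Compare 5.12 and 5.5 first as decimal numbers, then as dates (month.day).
As decimals: 5.12 < 5.5. As dates: 5/12 is later than 5/5 (day 12 > day 5).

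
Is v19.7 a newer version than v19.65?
No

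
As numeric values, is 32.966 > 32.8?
True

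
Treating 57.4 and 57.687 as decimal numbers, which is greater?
57.687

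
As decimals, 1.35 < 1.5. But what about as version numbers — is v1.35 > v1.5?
True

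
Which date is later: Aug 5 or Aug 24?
Aug 24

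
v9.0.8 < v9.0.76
True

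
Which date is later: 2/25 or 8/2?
8/2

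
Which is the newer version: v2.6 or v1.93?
v2.6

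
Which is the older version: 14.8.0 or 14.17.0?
14.8.0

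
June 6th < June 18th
True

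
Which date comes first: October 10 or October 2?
October 2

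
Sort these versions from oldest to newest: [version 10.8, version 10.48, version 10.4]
[version 10.4, version 10.8, version 10.48]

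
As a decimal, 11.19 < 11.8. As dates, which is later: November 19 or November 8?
November 19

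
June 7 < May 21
False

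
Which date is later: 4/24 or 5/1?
5/1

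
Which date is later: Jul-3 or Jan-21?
Jul-3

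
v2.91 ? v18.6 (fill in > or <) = <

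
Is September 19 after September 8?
Yes. Day 19 comes after day 8 in September — this is a date comparison, not a decimal one (the decimal 9.19 would be smaller than 9.8).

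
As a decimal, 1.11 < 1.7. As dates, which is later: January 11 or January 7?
January 11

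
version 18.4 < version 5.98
False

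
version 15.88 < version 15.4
False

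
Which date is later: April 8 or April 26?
April 26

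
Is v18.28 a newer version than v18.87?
No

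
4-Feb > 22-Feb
False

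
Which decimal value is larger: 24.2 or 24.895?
24.895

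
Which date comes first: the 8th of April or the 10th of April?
the 8th of April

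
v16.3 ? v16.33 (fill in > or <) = <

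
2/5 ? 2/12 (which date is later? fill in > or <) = <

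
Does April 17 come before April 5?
No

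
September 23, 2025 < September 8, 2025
False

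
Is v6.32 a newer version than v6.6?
Yes. Version numbers are compared segment by segment as integers, not as decimals: minor version 32 > 6, so v6.32 > v6.6 (even though the decimal 6.32 < 6.6).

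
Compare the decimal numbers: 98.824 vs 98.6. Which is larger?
98.824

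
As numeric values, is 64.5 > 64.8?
False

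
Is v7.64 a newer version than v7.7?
Yes. Version numbers are compared segment by segment as integers, not as decimals: minor version 64 > 7, so v7.64 > v7.7 (even though the decimal 7.64 < 7.7).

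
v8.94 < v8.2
False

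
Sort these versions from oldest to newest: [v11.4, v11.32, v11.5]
[v11.4, v11.5, v11.32]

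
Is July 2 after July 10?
No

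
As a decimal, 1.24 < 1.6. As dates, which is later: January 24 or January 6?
January 24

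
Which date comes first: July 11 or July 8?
July 8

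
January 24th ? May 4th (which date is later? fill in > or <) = <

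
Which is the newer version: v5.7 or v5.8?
v5.8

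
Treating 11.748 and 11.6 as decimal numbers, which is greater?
11.748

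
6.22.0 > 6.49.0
False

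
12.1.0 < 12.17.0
True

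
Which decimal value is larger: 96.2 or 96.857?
96.857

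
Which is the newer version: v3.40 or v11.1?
v11.1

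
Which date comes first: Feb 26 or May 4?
Feb 26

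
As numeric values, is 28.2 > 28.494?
False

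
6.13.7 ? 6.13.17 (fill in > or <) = <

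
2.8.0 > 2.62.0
False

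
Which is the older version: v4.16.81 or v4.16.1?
v4.16.1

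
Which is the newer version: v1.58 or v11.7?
v11.7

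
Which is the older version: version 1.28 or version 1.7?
version 1.7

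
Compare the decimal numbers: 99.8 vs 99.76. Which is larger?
99.8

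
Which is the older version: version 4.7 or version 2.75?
version 2.75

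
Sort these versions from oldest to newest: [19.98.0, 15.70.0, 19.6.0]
[15.70.0, 19.6.0, 19.98.0]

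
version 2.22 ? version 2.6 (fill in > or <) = >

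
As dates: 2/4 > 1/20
True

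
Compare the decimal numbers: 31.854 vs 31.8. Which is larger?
31.854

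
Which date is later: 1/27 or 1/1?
1/27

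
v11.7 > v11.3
True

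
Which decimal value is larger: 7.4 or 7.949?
7.949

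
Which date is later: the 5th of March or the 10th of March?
the 10th of March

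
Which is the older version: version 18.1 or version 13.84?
version 13.84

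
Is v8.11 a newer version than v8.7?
Yes. Version numbers are compared segment by segment as integers, not as decimals: minor version 11 > 7, so v8.11 > v8.7 (even though the decimal 8.11 < 8.7).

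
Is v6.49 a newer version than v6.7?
Yes. Version numbers are compared segment by segment as integers, not as decimals: minor version 49 > 7, so v6.49 > v6.7 (even though the decimal 6.49 < 6.7).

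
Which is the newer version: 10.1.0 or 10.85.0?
10.85.0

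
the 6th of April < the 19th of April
True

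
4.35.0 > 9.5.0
False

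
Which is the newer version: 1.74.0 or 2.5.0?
2.5.0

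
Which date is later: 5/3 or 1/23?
5/3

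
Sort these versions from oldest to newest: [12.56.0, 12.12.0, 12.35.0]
[12.12.0, 12.35.0, 12.56.0]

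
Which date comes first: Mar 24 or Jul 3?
Mar 24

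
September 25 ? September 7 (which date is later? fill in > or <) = >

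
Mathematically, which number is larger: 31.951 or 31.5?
31.951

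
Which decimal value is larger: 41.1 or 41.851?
41.851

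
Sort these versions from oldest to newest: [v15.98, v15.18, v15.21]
[v15.18, v15.21, v15.98]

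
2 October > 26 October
False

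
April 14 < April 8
False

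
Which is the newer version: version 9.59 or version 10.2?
version 10.2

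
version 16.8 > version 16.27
False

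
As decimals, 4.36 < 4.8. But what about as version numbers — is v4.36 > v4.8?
True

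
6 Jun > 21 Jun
False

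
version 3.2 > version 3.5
False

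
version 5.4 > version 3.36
True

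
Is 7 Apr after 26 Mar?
Yes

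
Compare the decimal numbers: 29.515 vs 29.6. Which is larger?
29.6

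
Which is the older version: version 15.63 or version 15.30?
version 15.30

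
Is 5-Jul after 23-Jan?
Yes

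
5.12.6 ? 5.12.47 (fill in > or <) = <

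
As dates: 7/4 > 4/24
True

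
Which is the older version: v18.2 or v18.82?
v18.2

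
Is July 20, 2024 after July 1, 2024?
Yes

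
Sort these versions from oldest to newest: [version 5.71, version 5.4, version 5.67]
[version 5.4, version 5.67, version 5.71]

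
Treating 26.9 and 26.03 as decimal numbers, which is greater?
26.9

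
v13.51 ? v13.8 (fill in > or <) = >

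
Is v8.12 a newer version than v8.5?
Yes. Version numbers are compared segment by segment as integers, not as decimals: minor version 12 > 5, so v8.12 > v8.5 (even though the decimal 8.12 < 8.5).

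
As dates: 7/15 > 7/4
True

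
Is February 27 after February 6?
Yes. Day 27 comes after day 6 in February — this is a date comparison, not a decimal one (the decimal 2.27 would be smaller than 2.6).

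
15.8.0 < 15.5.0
False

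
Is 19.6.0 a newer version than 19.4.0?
Yes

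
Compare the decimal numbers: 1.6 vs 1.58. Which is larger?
1.6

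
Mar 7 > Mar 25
False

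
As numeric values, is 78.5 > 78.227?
True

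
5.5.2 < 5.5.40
True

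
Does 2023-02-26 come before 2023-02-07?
No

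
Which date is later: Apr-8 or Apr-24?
Apr-24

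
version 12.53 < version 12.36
False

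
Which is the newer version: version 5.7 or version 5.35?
version 5.35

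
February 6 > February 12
False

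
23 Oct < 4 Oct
False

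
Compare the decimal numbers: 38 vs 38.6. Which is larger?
38.6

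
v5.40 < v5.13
False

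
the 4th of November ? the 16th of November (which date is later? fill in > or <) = <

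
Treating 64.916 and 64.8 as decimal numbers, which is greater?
64.916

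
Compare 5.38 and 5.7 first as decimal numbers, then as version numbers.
As decimals: 5.38 < 5.7. As versions: v5.38 > v5.7 (minor version 38 > 7).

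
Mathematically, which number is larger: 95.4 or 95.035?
95.4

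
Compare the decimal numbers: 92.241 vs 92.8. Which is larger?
92.8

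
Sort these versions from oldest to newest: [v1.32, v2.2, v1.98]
[v1.32, v1.98, v2.2]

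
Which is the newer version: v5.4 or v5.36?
v5.36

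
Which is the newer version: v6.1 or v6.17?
v6.17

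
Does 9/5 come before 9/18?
Yes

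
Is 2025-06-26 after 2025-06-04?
Yes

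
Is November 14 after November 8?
Yes. Day 14 comes after day 8 in November — this is a date comparison, not a decimal one (the decimal 11.14 would be smaller than 11.8).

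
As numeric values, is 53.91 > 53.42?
True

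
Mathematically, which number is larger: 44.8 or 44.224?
44.8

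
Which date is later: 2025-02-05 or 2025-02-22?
2025-02-22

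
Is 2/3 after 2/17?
No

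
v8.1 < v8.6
True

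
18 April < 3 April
False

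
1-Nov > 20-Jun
True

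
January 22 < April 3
True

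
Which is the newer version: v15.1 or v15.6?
v15.6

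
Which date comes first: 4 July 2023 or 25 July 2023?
4 July 2023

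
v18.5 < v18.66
True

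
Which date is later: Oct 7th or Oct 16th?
Oct 16th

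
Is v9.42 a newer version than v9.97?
No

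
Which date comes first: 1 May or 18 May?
1 May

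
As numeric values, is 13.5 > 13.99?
False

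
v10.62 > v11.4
False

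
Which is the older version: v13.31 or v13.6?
v13.6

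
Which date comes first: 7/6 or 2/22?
2/22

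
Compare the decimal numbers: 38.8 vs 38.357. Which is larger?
38.8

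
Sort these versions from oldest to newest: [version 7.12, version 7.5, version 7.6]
[version 7.5, version 7.6, version 7.12]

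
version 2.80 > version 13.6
False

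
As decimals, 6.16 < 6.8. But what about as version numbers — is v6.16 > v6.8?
True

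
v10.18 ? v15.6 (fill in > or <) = <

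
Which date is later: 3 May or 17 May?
17 May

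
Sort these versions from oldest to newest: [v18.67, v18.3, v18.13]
[v18.3, v18.13, v18.67]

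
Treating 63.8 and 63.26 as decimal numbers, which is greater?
63.8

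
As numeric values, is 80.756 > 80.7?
True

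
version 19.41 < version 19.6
False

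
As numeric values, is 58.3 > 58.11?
True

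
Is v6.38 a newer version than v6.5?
Yes. Version numbers are compared segment by segment as integers, not as decimals: minor version 38 > 5, so v6.38 > v6.5 (even though the decimal 6.38 < 6.5).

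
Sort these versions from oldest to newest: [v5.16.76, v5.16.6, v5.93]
[v5.16.6, v5.16.76, v5.93]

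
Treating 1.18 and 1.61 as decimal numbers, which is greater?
1.61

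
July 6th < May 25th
False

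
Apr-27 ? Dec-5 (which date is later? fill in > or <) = <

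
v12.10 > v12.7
True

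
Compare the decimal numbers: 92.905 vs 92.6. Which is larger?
92.905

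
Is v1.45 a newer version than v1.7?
Yes. Version numbers are compared segment by segment as integers, not as decimals: minor version 45 > 7, so v1.45 > v1.7 (even though the decimal 1.45 < 1.7).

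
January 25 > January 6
True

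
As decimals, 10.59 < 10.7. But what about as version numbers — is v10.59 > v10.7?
True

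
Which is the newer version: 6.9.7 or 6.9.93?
6.9.93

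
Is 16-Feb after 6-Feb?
Yes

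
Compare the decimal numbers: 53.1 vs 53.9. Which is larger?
53.9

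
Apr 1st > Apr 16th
False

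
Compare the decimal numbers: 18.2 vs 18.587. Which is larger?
18.587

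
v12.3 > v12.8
False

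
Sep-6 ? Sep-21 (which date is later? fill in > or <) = <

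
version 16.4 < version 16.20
True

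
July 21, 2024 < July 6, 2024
False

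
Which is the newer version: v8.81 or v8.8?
v8.81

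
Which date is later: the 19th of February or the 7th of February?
the 19th of February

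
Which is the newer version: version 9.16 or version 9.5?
version 9.16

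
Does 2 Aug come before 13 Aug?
Yes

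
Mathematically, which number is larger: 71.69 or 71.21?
71.69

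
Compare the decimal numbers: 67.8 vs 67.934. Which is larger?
67.934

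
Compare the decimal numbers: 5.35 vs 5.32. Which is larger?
5.35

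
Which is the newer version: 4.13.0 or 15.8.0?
15.8.0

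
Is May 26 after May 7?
Yes. Day 26 comes after day 7 in May — this is a date comparison, not a decimal one (the decimal 5.26 would be smaller than 5.7).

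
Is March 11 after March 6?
Yes. Day 11 comes after day 6 in March — this is a date comparison, not a decimal one (the decimal 3.11 would be smaller than 3.6).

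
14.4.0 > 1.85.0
True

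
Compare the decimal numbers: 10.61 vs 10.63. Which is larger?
10.63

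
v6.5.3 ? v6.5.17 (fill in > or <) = <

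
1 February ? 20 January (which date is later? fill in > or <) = >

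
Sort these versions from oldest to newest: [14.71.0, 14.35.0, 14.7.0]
[14.7.0, 14.35.0, 14.71.0]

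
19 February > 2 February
True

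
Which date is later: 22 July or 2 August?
2 August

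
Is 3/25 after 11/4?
No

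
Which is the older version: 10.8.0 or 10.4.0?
10.4.0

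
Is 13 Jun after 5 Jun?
Yes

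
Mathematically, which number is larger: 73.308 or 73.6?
73.6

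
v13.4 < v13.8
True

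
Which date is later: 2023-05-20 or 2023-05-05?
2023-05-20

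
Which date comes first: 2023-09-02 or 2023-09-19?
2023-09-02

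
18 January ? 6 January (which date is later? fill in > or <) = >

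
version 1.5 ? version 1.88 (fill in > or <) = <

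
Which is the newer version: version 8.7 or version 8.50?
version 8.50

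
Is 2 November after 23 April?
Yes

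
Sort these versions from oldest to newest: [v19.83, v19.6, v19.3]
[v19.3, v19.6, v19.83]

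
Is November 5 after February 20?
Yes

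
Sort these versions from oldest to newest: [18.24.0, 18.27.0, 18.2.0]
[18.2.0, 18.24.0, 18.27.0]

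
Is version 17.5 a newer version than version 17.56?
No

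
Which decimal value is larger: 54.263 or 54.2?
54.263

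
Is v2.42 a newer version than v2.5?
Yes. Version numbers are compared segment by segment as integers, not as decimals: minor version 42 > 5, so v2.42 > v2.5 (even though the decimal 2.42 < 2.5).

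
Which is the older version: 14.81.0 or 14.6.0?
14.6.0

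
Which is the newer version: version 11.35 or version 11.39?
version 11.39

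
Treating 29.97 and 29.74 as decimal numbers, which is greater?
29.97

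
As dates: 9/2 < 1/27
False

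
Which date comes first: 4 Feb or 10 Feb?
4 Feb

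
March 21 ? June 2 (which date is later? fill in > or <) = <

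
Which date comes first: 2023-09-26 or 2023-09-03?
2023-09-03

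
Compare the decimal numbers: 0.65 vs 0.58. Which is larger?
0.65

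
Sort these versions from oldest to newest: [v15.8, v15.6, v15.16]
[v15.6, v15.8, v15.16]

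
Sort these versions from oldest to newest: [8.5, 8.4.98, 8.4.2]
[8.4.2, 8.4.98, 8.5]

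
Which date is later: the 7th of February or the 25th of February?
the 25th of February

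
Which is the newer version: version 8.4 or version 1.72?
version 8.4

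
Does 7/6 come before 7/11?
Yes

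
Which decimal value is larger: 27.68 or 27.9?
27.9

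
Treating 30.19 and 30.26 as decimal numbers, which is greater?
30.26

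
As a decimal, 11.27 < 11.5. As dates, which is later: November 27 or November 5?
November 27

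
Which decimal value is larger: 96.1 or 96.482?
96.482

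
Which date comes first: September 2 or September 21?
September 2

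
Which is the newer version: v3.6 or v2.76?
v3.6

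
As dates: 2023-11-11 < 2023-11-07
False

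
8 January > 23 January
False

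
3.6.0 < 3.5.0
False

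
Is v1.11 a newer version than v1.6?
Yes. Version numbers are compared segment by segment as integers, not as decimals: minor version 11 > 6, so v1.11 > v1.6 (even though the decimal 1.11 < 1.6).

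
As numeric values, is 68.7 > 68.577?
True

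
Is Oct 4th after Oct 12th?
No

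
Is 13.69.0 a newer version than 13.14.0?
Yes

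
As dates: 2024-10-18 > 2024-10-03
True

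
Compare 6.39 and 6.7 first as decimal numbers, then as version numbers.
As decimals: 6.39 < 6.7. As versions: v6.39 > v6.7 (minor version 39 > 7).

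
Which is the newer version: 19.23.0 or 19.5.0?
19.23.0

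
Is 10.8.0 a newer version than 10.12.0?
No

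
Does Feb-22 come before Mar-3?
Yes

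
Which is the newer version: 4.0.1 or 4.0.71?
4.0.71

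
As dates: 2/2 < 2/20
True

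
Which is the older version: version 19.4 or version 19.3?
version 19.3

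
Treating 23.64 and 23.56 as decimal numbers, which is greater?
23.64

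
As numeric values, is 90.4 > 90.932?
False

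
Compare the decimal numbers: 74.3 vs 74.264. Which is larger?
74.3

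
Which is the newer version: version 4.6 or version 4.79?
version 4.79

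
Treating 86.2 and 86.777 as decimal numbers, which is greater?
86.777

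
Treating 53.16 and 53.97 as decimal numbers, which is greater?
53.97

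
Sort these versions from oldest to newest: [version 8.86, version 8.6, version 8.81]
[version 8.6, version 8.81, version 8.86]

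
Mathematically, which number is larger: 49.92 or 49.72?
49.92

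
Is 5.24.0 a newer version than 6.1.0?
No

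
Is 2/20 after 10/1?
No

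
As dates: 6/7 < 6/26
True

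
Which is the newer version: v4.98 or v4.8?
v4.98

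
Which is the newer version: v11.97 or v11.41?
v11.97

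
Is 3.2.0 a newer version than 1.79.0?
Yes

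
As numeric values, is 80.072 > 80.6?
False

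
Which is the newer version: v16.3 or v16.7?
v16.7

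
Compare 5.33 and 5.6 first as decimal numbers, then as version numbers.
As decimals: 5.33 < 5.6. As versions: v5.33 > v5.6 (minor version 33 > 6).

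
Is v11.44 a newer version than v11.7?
Yes. Version numbers are compared segment by segment as integers, not as decimals: minor version 44 > 7, so v11.44 > v11.7 (even though the decimal 11.44 < 11.7).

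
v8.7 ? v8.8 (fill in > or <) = <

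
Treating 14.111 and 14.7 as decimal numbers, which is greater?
14.7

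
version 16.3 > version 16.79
False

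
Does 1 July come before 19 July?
Yes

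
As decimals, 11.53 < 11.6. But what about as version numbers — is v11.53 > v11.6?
True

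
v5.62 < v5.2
False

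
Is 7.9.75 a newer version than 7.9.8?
Yes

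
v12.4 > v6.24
True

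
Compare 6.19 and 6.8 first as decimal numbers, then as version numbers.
As decimals: 6.19 < 6.8. As versions: v6.19 > v6.8 (minor version 19 > 8).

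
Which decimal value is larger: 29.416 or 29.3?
29.416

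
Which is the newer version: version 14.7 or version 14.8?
version 14.8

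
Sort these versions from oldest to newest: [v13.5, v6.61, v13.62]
[v6.61, v13.5, v13.62]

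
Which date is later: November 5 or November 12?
November 12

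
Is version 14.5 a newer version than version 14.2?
Yes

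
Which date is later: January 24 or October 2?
October 2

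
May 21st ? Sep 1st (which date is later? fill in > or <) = <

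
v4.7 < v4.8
True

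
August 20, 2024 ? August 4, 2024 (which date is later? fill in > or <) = >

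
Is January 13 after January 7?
Yes. Day 13 comes after day 7 in January — this is a date comparison, not a decimal one (the decimal 1.13 would be smaller than 1.7).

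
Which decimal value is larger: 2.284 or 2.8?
2.8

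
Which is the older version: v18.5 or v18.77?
v18.5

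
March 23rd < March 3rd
False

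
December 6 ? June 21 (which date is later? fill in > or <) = >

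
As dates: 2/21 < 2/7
False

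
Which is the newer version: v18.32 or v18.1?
v18.32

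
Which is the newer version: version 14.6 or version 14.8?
version 14.8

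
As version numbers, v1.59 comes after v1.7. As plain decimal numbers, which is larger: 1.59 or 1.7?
1.7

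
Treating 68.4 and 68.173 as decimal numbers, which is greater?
68.4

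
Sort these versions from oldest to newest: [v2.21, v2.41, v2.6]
[v2.6, v2.21, v2.41]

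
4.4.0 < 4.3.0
False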